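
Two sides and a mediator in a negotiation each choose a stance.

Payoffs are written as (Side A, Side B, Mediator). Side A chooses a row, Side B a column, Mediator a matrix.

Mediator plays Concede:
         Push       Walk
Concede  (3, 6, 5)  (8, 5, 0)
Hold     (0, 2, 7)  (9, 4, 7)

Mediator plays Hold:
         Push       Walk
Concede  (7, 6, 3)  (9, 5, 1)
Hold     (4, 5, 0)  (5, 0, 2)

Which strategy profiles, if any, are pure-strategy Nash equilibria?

(Concede, Push, Concede), (Hold, Walk, Concede)

(Concede, Push, Concede): Side A gets 3, best alternative 0; Side B gets 6, best alternative 5; Mediator gets 5, best alternative 3. No profitable deviation — NE.
(Concede, Push, Hold): Mediator can switch to Concede (3 → 5). Not NE.
(Concede, Walk, Concede): Side A can switch to Hold (8 → 9). Not NE.
(Concede, Walk, Hold): Side B can switch to Push (5 → 6). Not NE.
(Hold, Push, Concede): Side A can switch to Concede (0 → 3). Not NE.
(Hold, Push, Hold): Side A can switch to Concede (4 → 7). Not NE.
(Hold, Walk, Concede): Side A gets 9, best alternative 8; Side B gets 4, best alternative 2; Mediator gets 7, best alternative 2. No profitable deviation — NE.
(Hold, Walk, Hold): Side A can switch to Concede (5 → 9). Not NE.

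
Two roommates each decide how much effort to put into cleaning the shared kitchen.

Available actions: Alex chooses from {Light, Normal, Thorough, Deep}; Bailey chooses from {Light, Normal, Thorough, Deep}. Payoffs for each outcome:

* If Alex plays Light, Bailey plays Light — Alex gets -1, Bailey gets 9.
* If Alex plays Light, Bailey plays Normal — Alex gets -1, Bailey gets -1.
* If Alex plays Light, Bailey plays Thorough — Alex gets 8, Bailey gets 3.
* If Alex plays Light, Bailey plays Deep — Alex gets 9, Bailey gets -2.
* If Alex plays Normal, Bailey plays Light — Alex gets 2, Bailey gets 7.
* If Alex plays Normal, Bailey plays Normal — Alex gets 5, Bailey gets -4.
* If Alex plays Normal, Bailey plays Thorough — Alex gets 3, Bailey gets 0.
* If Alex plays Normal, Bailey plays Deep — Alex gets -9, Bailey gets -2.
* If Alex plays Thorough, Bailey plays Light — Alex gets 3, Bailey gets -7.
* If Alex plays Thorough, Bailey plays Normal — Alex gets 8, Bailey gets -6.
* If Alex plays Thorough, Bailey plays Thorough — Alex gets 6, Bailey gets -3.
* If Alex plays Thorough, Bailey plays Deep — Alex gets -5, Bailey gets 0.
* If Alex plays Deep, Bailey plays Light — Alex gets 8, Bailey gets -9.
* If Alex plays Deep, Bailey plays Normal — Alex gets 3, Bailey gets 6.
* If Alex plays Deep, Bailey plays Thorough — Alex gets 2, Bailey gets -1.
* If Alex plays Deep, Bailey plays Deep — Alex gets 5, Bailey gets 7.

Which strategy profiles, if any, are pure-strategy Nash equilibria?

(Light, Light): Alex can switch to Normal (-1 → 2). Not NE.
(Light, Normal): Alex can switch to Normal (-1 → 5). Not NE.
(Light, Thorough): Bailey can switch to Light (3 → 9). Not NE.
(Light, Deep): Bailey can switch to Light (-2 → 9). Not NE.
(Normal, Light): Alex can switch to Thorough (2 → 3). Not NE.
(Normal, Normal): Alex can switch to Thorough (5 → 8). Not NE.
(Normal, Thorough): Alex can switch to Light (3 → 8). Not NE.
(Normal, Deep): Alex can switch to Light (-9 → 9). Not NE.
(Thorough, Light): Alex can switch to Deep (3 → 8). Not NE.
(Thorough, Normal): Bailey can switch to Thorough (-6 → -3). Not NE.
(The remaining 6 profiles each have a profitable deviation by the same check.)

There is no pure-strategy Nash equilibrium.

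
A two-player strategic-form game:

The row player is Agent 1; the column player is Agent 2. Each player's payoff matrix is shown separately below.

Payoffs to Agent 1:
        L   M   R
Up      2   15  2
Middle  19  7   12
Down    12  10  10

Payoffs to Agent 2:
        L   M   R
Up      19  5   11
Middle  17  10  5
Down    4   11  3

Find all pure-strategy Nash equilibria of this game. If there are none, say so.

(Up, L): Agent 1 can switch to Middle (2 → 19). Not NE.
(Up, M): Agent 2 can switch to L (5 → 19). Not NE.
(Up, R): Agent 1 can switch to Middle (2 → 12). Not NE.
(Middle, L): Agent 1 gets 19, best alternative 12; Agent 2 gets 17, best alternative 10. No profitable deviation — NE.
(Middle, M): Agent 1 can switch to Up (7 → 15). Not NE.
(Middle, R): Agent 2 can switch to L (5 → 17). Not NE.
(Down, L): Agent 1 can switch to Middle (12 → 19). Not NE.
(Down, M): Agent 1 can switch to Up (10 → 15). Not NE.
(Down, R): Agent 1 can switch to Middle (10 → 12). Not NE.

Pure NE: (Middle, L)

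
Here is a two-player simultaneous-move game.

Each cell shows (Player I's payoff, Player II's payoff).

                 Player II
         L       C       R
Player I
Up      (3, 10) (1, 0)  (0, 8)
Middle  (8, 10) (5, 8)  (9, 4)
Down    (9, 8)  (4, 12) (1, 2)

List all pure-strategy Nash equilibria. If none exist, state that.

No pure-strategy Nash equilibrium.

For each strategy profile, look for a profitable unilateral deviation.
(Up, L): Player I can switch to Middle (3 → 8). Not NE.
(Up, C): Player I can switch to Middle (1 → 5). Not NE.
(Up, R): Player I can switch to Middle (0 → 9). Not NE.
(Middle, L): Player I can switch to Down (8 → 9). Not NE.
(Middle, C): Player II can switch to L (8 → 10). Not NE.
(Middle, R): Player II can switch to L (4 → 10). Not NE.
(Down, L): Player II can switch to C (8 → 12). Not NE.
(Down, C): Player I can switch to Middle (4 → 5). Not NE.
(The remaining 1 profile has a profitable deviation by the same check.)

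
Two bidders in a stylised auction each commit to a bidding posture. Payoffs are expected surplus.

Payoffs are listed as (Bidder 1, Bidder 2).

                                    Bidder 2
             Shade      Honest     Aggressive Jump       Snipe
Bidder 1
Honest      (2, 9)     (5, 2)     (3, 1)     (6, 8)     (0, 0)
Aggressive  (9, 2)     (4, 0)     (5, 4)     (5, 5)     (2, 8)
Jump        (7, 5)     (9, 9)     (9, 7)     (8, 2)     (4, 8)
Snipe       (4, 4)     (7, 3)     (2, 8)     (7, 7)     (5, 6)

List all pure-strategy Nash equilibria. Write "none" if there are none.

For each strategy profile, look for a profitable unilateral deviation.
(Honest, Shade): Bidder 1 can switch to Aggressive (2 → 9). Not NE.
(Honest, Honest): Bidder 1 can switch to Jump (5 → 9). Not NE.
(Honest, Aggressive): Bidder 1 can switch to Aggressive (3 → 5). Not NE.
(Honest, Jump): Bidder 1 can switch to Jump (6 → 8). Not NE.
(Honest, Snipe): Bidder 1 can switch to Aggressive (0 → 2). Not NE.
(Aggressive, Shade): Bidder 2 can switch to Aggressive (2 → 4). Not NE.
(Jump, Honest): Bidder 1 gets 9, best alternative 7; Bidder 2 gets 9, best alternative 8. No profitable deviation — NE.
(The remaining 13 profiles each have a profitable deviation by the same check.)

(Jump, Honest)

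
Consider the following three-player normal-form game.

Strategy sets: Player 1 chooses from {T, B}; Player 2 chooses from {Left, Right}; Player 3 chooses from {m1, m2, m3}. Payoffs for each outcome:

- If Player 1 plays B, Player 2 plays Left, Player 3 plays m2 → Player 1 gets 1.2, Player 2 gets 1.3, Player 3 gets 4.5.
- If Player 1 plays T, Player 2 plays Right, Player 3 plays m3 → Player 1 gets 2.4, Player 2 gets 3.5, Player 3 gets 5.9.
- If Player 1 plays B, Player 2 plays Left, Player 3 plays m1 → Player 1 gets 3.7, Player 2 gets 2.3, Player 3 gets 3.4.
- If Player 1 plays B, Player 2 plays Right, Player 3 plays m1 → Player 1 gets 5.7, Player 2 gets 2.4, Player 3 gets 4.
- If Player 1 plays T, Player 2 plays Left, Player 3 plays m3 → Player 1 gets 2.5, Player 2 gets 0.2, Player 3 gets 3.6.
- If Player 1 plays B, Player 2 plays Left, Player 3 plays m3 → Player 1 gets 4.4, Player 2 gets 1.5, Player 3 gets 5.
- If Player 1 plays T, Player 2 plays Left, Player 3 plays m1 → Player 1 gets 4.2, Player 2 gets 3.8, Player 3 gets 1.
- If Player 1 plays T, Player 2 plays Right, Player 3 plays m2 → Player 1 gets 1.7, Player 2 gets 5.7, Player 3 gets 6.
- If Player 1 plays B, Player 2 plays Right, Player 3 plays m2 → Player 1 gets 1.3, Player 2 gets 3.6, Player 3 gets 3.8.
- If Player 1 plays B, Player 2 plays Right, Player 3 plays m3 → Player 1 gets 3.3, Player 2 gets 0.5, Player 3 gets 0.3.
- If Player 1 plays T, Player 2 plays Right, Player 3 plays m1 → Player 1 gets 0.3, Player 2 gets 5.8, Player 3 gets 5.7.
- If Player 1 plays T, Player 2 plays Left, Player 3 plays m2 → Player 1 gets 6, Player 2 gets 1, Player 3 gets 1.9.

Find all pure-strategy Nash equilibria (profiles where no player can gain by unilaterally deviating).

The pure Nash equilibria are (T, Right, m2), (B, Left, m3), (B, Right, m1).

Player 1 against (Left, m1): payoffs 4.2, 3.7 → best response T.
Player 1 against (Left, m2): payoffs 6, 1.2 → best response T.
Player 1 against (Left, m3): payoffs 2.5, 4.4 → best response B.
Player 1 against (Right, m1): payoffs 0.3, 5.7 → best response B.
Player 1 against (Right, m2): payoffs 1.7, 1.3 → best response T.
Player 1 against (Right, m3): payoffs 2.4, 3.3 → best response B.
Player 2 against (T, m1): payoffs 3.8, 5.8 → best response Right.
Player 2 against (T, m2): payoffs 1, 5.7 → best response Right.
Player 2 against (T, m3): payoffs 0.2, 3.5 → best response Right.
Player 2 against (B, m1): payoffs 2.3, 2.4 → best response Right.
Player 2 against (B, m2): payoffs 1.3, 3.6 → best response Right.
Player 2 against (B, m3): payoffs 1.5, 0.5 → best response Left.
Player 3 against (T, Left): payoffs 1, 1.9, 3.6 → best response m3.
Player 3 against (T, Right): payoffs 5.7, 6, 5.9 → best response m2.
Player 3 against (B, Left): payoffs 3.4, 4.5, 5 → best response m3.
Player 3 against (B, Right): payoffs 4, 3.8, 0.3 → best response m1.
Mutual best responses: (T, Right, m2); (B, Left, m3); (B, Right, m1).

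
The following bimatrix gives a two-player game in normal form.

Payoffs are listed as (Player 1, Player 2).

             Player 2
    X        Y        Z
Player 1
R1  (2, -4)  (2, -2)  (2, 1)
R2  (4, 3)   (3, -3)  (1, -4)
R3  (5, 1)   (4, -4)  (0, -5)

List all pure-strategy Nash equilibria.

The pure Nash equilibria are (R1, Z); (R3, X).

For each strategy profile, look for a profitable unilateral deviation.
(R1, X): Player 1 can switch to R2 (2 → 4). Not NE.
(R1, Y): Player 1 can switch to R2 (2 → 3). Not NE.
(R1, Z): Player 1 gets 2, best alternative 1; Player 2 gets 1, best alternative -2. No profitable deviation — NE.
(R2, X): Player 1 can switch to R3 (4 → 5). Not NE.
(R2, Y): Player 1 can switch to R3 (3 → 4). Not NE.
(R2, Z): Player 1 can switch to R1 (1 → 2). Not NE.
(R3, X): Player 1 gets 5, best alternative 4; Player 2 gets 1, best alternative -4. No profitable deviation — NE.
(R3, Y): Player 2 can switch to X (-4 → 1). Not NE.
(R3, Z): Player 1 can switch to R1 (0 → 2). Not NE.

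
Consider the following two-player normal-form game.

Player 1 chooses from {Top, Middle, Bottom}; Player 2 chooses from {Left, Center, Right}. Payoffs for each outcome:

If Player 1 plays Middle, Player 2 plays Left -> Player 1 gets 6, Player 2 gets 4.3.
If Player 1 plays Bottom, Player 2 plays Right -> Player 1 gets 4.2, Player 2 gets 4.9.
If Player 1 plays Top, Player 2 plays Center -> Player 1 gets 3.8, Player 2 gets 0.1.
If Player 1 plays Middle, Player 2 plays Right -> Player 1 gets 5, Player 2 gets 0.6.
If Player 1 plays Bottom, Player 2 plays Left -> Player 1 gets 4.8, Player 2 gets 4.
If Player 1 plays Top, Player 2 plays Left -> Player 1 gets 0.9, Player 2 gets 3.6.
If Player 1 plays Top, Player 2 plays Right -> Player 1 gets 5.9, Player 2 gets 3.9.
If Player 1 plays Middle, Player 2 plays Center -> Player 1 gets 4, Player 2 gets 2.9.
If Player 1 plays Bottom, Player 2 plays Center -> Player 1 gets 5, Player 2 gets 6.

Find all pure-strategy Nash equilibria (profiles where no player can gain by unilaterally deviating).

Mark each player's best response to every combination of opponents' strategies; a profile where every player is best-responding is a pure Nash equilibrium.
Player 1 against Left: payoffs 0.9, 6, 4.8 → best response Middle.
Player 1 against Center: payoffs 3.8, 4, 5 → best response Bottom.
Player 1 against Right: payoffs 5.9, 5, 4.2 → best response Top.
Player 2 against Top: payoffs 3.6, 0.1, 3.9 → best response Right.
Player 2 against Middle: payoffs 4.3, 2.9, 0.6 → best response Left.
Player 2 against Bottom: payoffs 4, 6, 4.9 → best response Center.
Mutual best responses: (Top, Right); (Middle, Left); (Bottom, Center).

Pure-strategy Nash equilibria: (Top, Right), (Middle, Left), (Bottom, Center)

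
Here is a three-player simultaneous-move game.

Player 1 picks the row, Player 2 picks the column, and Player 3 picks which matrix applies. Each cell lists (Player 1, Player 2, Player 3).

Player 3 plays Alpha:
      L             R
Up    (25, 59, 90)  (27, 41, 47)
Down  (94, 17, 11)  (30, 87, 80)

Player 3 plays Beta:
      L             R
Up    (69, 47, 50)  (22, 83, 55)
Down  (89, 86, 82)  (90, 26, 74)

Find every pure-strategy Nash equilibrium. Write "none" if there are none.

(Down, L, Beta); (Down, R, Alpha)

Player 1 against (L, Alpha): payoffs 25, 94 → best response Down.
Player 1 against (L, Beta): payoffs 69, 89 → best response Down.
Player 1 against (R, Alpha): payoffs 27, 30 → best response Down.
Player 1 against (R, Beta): payoffs 22, 90 → best response Down.
Player 2 against (Up, Alpha): payoffs 59, 41 → best response L.
Player 2 against (Up, Beta): payoffs 47, 83 → best response R.
Player 2 against (Down, Alpha): payoffs 17, 87 → best response R.
Player 2 against (Down, Beta): payoffs 86, 26 → best response L.
Player 3 against (Up, L): payoffs 90, 50 → best response Alpha.
Player 3 against (Up, R): payoffs 47, 55 → best response Beta.
Player 3 against (Down, L): payoffs 11, 82 → best response Beta.
Player 3 against (Down, R): payoffs 80, 74 → best response Alpha.
Mutual best responses: (Down, L, Beta); (Down, R, Alpha).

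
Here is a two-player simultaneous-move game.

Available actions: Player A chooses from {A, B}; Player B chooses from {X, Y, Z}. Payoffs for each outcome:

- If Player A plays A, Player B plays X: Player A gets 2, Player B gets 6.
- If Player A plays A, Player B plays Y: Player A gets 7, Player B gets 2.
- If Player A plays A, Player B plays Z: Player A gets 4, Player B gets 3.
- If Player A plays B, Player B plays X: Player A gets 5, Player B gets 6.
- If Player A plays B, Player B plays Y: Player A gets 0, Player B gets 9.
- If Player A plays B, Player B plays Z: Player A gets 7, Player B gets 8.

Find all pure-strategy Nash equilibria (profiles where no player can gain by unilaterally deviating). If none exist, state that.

Mark each player's best response to every combination of opponents' strategies; a profile where every player is best-responding is a pure Nash equilibrium.
Player A against X: payoffs 2, 5 → best response B.
Player A against Y: payoffs 7, 0 → best response A.
Player A against Z: payoffs 4, 7 → best response B.
Player B against A: payoffs 6, 2, 3 → best response X.
Player B against B: payoffs 6, 9, 8 → best response Y.
No profile is a mutual best response for all players.

none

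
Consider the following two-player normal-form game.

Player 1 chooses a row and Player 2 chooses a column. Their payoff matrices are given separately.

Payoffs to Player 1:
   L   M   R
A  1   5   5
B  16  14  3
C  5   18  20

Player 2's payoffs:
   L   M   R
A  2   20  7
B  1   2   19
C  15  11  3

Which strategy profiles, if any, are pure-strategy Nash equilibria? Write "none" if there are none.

No pure-strategy Nash equilibrium.

Player 1 against L: payoffs 1, 16, 5 → best response B.
Player 1 against M: payoffs 5, 14, 18 → best response C.
Player 1 against R: payoffs 5, 3, 20 → best response C.
Player 2 against A: payoffs 2, 20, 7 → best response M.
Player 2 against B: payoffs 1, 2, 19 → best response R.
Player 2 against C: payoffs 15, 11, 3 → best response L.
No profile is a mutual best response for all players.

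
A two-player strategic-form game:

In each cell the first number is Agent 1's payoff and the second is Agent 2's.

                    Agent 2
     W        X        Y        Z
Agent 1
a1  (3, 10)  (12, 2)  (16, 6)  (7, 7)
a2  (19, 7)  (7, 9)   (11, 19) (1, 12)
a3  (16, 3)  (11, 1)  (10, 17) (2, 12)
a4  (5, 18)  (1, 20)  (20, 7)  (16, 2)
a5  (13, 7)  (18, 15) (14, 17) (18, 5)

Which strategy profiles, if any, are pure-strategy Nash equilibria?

(a1, W): Agent 1 can switch to a2 (3 → 19). Not NE.
(a1, X): Agent 1 can switch to a5 (12 → 18). Not NE.
(a1, Y): Agent 1 can switch to a4 (16 → 20). Not NE.
(a1, Z): Agent 1 can switch to a4 (7 → 16). Not NE.
(a2, W): Agent 2 can switch to X (7 → 9). Not NE.
(a2, X): Agent 1 can switch to a1 (7 → 12). Not NE.
(a2, Y): Agent 1 can switch to a1 (11 → 16). Not NE.
(a2, Z): Agent 1 can switch to a1 (1 → 7). Not NE.
(a3, W): Agent 1 can switch to a2 (16 → 19). Not NE.
(a3, X): Agent 1 can switch to a1 (11 → 12). Not NE.
(The remaining 10 profiles each have a profitable deviation by the same check.)

none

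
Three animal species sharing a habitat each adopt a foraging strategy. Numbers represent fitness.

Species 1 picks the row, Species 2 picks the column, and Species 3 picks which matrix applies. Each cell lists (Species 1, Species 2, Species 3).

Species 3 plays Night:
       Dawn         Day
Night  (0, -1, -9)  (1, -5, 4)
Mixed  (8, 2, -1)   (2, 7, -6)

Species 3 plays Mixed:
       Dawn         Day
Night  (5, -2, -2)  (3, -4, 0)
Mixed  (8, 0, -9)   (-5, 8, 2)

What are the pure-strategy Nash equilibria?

Species 1 against (Dawn, Night): payoffs 0, 8 → best response Mixed.
Species 1 against (Dawn, Mixed): payoffs 5, 8 → best response Mixed.
Species 1 against (Day, Night): payoffs 1, 2 → best response Mixed.
Species 1 against (Day, Mixed): payoffs 3, -5 → best response Night.
Species 2 against (Night, Night): payoffs -1, -5 → best response Dawn.
Species 2 against (Night, Mixed): payoffs -2, -4 → best response Dawn.
Species 2 against (Mixed, Night): payoffs 2, 7 → best response Day.
Species 2 against (Mixed, Mixed): payoffs 0, 8 → best response Day.
Species 3 against (Night, Dawn): payoffs -9, -2 → best response Mixed.
Species 3 against (Night, Day): payoffs 4, 0 → best response Night.
Species 3 against (Mixed, Dawn): payoffs -1, -9 → best response Night.
Species 3 against (Mixed, Day): payoffs -6, 2 → best response Mixed.
No profile is a mutual best response for all players.

none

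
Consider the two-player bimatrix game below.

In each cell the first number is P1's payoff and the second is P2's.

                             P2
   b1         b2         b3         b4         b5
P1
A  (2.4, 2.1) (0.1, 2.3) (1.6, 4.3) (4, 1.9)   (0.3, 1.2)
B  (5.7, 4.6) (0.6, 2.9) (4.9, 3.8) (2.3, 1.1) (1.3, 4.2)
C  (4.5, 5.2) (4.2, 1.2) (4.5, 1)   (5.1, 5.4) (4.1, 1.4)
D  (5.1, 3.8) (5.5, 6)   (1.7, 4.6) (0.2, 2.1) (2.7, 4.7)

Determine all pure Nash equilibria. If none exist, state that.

(B, b1) and (C, b4) and (D, b2)

P1 against b1: payoffs 2.4, 5.7, 4.5, 5.1 → best response B.
P1 against b2: payoffs 0.1, 0.6, 4.2, 5.5 → best response D.
P1 against b3: payoffs 1.6, 4.9, 4.5, 1.7 → best response B.
P1 against b4: payoffs 4, 2.3, 5.1, 0.2 → best response C.
P1 against b5: payoffs 0.3, 1.3, 4.1, 2.7 → best response C.
P2 against A: payoffs 2.1, 2.3, 4.3, 1.9, 1.2 → best response b3.
P2 against B: payoffs 4.6, 2.9, 3.8, 1.1, 4.2 → best response b1.
P2 against C: payoffs 5.2, 1.2, 1, 5.4, 1.4 → best response b4.
P2 against D: payoffs 3.8, 6, 4.6, 2.1, 4.7 → best response b2.
Mutual best responses: (B, b1); (C, b4); (D, b2).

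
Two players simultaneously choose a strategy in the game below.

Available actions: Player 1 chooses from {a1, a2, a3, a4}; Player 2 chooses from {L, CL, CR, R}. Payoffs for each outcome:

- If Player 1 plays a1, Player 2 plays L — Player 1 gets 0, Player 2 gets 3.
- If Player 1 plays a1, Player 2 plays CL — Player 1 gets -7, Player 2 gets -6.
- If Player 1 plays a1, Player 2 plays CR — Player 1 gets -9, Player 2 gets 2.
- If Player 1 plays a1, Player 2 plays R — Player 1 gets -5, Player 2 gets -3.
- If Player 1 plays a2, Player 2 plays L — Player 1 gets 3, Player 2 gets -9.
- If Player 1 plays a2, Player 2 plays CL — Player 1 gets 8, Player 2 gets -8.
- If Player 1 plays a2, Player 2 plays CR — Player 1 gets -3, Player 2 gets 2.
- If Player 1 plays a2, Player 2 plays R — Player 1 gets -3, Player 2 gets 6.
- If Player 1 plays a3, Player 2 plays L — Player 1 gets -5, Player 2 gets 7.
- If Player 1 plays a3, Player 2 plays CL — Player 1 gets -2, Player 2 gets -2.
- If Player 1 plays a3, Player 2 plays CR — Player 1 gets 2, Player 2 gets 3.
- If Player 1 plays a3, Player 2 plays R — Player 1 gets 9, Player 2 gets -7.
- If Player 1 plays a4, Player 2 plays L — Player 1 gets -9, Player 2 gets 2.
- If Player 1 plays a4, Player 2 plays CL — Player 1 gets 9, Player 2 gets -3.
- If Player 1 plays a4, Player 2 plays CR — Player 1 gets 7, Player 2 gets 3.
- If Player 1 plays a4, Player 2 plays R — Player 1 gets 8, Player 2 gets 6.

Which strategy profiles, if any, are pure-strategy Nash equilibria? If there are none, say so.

No pure-strategy Nash equilibrium.

Player 1 against L: payoffs 0, 3, -5, -9 → best response a2.
Player 1 against CL: payoffs -7, 8, -2, 9 → best response a4.
Player 1 against CR: payoffs -9, -3, 2, 7 → best response a4.
Player 1 against R: payoffs -5, -3, 9, 8 → best response a3.
Player 2 against a1: payoffs 3, -6, 2, -3 → best response L.
Player 2 against a2: payoffs -9, -8, 2, 6 → best response R.
Player 2 against a3: payoffs 7, -2, 3, -7 → best response L.
Player 2 against a4: payoffs 2, -3, 3, 6 → best response R.
No profile is a mutual best response for all players.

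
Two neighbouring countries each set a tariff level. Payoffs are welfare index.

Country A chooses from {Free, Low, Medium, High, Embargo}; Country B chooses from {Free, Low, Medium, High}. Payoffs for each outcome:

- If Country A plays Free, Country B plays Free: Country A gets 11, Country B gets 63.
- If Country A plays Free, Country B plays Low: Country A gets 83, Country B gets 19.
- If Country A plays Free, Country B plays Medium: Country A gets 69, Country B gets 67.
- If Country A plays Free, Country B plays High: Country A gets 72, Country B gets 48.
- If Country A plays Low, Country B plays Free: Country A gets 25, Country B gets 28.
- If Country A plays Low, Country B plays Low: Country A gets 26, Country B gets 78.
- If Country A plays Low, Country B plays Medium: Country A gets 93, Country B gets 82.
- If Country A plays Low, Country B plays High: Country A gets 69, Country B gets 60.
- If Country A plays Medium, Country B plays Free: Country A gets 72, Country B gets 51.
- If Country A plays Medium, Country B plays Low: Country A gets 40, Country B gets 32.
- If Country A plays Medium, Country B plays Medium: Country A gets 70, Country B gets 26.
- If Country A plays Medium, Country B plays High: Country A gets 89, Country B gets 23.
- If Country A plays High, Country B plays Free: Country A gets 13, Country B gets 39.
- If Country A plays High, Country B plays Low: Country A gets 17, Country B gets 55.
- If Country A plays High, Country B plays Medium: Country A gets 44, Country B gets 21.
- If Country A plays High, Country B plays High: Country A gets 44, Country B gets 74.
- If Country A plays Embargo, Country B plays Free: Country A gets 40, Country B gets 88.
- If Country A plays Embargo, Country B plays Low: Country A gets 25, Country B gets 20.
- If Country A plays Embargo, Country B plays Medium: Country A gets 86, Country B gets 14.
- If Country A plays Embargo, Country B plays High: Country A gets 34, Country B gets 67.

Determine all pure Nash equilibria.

The pure Nash equilibria are (Low, Medium) and (Medium, Free).

(Free, Free): Country A can switch to Low (11 → 25). Not NE.
(Free, Low): Country B can switch to Free (19 → 63). Not NE.
(Free, Medium): Country A can switch to Low (69 → 93). Not NE.
(Free, High): Country A can switch to Medium (72 → 89). Not NE.
(Low, Free): Country A can switch to Medium (25 → 72). Not NE.
(Low, Low): Country A can switch to Free (26 → 83). Not NE.
(Low, Medium): Country A gets 93, best alternative 86; Country B gets 82, best alternative 78. No profitable deviation — NE.
(Medium, Free): Country A gets 72, best alternative 40; Country B gets 51, best alternative 32. No profitable deviation — NE.
(The remaining 12 profiles each have a profitable deviation by the same check.)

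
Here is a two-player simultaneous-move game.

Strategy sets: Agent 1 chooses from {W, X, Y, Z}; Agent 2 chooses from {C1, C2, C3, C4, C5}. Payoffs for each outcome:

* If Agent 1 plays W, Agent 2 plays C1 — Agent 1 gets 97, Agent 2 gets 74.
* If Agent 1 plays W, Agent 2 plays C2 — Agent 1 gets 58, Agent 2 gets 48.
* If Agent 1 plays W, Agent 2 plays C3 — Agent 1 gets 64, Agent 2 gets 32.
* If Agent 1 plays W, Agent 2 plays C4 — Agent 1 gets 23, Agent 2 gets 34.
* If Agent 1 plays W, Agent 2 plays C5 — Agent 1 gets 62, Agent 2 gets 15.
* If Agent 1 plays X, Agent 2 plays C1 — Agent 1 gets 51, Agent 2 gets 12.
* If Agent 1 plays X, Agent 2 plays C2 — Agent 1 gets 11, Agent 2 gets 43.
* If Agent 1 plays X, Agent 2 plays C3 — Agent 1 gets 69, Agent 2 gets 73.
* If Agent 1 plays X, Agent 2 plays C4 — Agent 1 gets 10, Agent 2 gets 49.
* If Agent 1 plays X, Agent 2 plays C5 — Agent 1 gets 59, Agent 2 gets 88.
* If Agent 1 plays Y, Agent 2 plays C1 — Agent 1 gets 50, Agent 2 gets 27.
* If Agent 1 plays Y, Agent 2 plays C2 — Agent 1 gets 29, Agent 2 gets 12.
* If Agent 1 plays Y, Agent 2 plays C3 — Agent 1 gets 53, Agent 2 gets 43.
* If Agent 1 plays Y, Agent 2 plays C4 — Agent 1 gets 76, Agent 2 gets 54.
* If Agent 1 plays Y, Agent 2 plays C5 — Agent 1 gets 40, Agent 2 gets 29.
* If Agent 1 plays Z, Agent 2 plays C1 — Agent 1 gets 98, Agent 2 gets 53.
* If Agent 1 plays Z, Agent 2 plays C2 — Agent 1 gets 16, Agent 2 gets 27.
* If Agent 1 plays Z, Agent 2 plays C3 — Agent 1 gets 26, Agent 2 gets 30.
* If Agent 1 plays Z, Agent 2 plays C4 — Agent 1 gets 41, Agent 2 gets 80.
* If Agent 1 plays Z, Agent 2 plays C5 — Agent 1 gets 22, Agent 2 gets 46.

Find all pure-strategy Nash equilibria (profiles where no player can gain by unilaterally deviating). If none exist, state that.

Pure NE: (Y, C4)

For each strategy profile, look for a profitable unilateral deviation.
(W, C1): Agent 1 can switch to Z (97 → 98). Not NE.
(W, C2): Agent 2 can switch to C1 (48 → 74). Not NE.
(W, C3): Agent 1 can switch to X (64 → 69). Not NE.
(W, C4): Agent 1 can switch to Y (23 → 76). Not NE.
(W, C5): Agent 2 can switch to C1 (15 → 74). Not NE.
(X, C1): Agent 1 can switch to W (51 → 97). Not NE.
(Y, C4): Agent 1 gets 76, best alternative 41; Agent 2 gets 54, best alternative 43. No profitable deviation — NE.
(The remaining 13 profiles each have a profitable deviation by the same check.)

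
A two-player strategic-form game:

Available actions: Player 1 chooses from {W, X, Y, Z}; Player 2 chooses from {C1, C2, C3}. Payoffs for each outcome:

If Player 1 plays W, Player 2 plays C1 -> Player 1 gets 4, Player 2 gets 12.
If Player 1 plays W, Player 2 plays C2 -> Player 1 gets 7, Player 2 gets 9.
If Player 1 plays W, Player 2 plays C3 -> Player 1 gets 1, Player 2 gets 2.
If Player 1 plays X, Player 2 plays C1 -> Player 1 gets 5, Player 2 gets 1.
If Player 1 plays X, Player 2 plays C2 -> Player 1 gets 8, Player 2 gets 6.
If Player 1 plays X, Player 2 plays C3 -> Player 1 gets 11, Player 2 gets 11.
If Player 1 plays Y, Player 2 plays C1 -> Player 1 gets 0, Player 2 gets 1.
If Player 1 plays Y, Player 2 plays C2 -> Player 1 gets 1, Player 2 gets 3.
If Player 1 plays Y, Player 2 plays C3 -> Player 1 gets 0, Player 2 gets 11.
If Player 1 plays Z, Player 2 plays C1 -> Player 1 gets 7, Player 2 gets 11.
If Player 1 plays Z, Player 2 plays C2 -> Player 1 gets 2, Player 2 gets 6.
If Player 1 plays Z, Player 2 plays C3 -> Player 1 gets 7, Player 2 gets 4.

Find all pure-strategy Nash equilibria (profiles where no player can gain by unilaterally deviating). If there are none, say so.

(X, C3), (Z, C1)

(W, C1): Player 1 can switch to X (4 → 5). Not NE.
(W, C2): Player 1 can switch to X (7 → 8). Not NE.
(W, C3): Player 1 can switch to X (1 → 11). Not NE.
(X, C1): Player 1 can switch to Z (5 → 7). Not NE.
(X, C2): Player 2 can switch to C3 (6 → 11). Not NE.
(X, C3): Player 1 gets 11, best alternative 7; Player 2 gets 11, best alternative 6. No profitable deviation — NE.
(Y, C1): Player 1 can switch to W (0 → 4). Not NE.
(Y, C2): Player 1 can switch to W (1 → 7). Not NE.
(Y, C3): Player 1 can switch to W (0 → 1). Not NE.
(Z, C1): Player 1 gets 7, best alternative 5; Player 2 gets 11, best alternative 6. No profitable deviation — NE.
(The remaining 2 profiles each have a profitable deviation by the same check.)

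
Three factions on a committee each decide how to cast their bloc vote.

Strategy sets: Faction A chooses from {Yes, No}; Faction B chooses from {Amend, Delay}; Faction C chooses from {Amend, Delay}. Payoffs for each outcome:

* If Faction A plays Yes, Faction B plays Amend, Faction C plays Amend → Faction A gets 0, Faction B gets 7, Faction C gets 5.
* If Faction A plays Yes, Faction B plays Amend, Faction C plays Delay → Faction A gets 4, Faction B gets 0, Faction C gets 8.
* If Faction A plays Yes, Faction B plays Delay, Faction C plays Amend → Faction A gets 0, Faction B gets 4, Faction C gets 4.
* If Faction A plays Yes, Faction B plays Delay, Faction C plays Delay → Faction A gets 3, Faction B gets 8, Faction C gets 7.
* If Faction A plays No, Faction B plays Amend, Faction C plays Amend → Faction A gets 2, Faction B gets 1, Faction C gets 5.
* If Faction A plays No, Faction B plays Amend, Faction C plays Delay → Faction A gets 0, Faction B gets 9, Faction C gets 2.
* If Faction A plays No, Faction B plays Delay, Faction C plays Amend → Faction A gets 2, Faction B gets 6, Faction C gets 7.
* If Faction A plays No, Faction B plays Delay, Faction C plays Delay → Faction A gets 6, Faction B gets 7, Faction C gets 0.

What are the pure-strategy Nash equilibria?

Mark each player's best response to every combination of opponents' strategies; a profile where every player is best-responding is a pure Nash equilibrium.
Faction A against (Amend, Amend): payoffs 0, 2 → best response No.
Faction A against (Amend, Delay): payoffs 4, 0 → best response Yes.
Faction A against (Delay, Amend): payoffs 0, 2 → best response No.
Faction A against (Delay, Delay): payoffs 3, 6 → best response No.
Faction B against (Yes, Amend): payoffs 7, 4 → best response Amend.
Faction B against (Yes, Delay): payoffs 0, 8 → best response Delay.
Faction B against (No, Amend): payoffs 1, 6 → best response Delay.
Faction B against (No, Delay): payoffs 9, 7 → best response Amend.
Faction C against (Yes, Amend): payoffs 5, 8 → best response Delay.
Faction C against (Yes, Delay): payoffs 4, 7 → best response Delay.
Faction C against (No, Amend): payoffs 5, 2 → best response Amend.
Faction C against (No, Delay): payoffs 7, 0 → best response Amend.
Mutual best responses: (No, Delay, Amend).

(No, Delay, Amend)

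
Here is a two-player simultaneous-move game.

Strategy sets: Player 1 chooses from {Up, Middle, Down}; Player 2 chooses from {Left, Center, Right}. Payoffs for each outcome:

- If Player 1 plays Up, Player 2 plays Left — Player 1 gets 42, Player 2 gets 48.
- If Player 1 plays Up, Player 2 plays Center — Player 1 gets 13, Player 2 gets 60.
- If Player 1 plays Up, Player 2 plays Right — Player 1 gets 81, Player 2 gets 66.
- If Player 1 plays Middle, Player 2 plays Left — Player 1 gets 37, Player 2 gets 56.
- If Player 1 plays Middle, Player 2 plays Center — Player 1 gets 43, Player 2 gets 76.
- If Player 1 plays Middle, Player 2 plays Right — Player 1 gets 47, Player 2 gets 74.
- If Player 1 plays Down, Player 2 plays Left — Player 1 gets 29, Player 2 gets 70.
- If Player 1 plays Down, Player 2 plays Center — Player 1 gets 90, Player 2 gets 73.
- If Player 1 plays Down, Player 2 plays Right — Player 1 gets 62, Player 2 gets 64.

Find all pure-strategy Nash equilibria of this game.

(Up, Right) and (Down, Center)

Player 1 against Left: payoffs 42, 37, 29 → best response Up.
Player 1 against Center: payoffs 13, 43, 90 → best response Down.
Player 1 against Right: payoffs 81, 47, 62 → best response Up.
Player 2 against Up: payoffs 48, 60, 66 → best response Right.
Player 2 against Middle: payoffs 56, 76, 74 → best response Center.
Player 2 against Down: payoffs 70, 73, 64 → best response Center.
Mutual best responses: (Up, Right); (Down, Center).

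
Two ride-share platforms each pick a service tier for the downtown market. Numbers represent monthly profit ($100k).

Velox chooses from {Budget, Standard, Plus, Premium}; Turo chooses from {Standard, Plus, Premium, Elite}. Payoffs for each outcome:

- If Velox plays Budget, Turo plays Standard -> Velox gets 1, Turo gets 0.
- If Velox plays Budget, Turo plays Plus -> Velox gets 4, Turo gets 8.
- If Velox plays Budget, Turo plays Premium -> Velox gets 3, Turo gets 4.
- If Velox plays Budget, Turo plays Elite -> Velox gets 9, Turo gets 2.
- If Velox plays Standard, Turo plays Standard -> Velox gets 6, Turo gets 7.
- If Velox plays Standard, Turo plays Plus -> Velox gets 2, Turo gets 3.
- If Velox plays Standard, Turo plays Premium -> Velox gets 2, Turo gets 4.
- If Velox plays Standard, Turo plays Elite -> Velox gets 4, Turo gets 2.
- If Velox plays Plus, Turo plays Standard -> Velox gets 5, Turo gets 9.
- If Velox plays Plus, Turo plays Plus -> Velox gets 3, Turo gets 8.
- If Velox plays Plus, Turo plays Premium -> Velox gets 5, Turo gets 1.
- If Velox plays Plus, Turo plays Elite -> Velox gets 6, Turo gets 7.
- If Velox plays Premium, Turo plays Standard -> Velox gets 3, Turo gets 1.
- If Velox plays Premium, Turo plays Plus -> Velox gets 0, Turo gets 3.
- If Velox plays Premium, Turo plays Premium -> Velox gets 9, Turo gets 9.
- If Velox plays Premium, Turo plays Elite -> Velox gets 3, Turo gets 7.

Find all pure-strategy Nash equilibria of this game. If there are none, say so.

For each player, find the best response to each opponent profile; mutual best responses are the pure NE.
Velox against Standard: payoffs 1, 6, 5, 3 → best response Standard.
Velox against Plus: payoffs 4, 2, 3, 0 → best response Budget.
Velox against Premium: payoffs 3, 2, 5, 9 → best response Premium.
Velox against Elite: payoffs 9, 4, 6, 3 → best response Budget.
Turo against Budget: payoffs 0, 8, 4, 2 → best response Plus.
Turo against Standard: payoffs 7, 3, 4, 2 → best response Standard.
Turo against Plus: payoffs 9, 8, 1, 7 → best response Standard.
Turo against Premium: payoffs 1, 3, 9, 7 → best response Premium.
Mutual best responses: (Budget, Plus); (Standard, Standard); (Premium, Premium).

The pure Nash equilibria are (Budget, Plus), (Standard, Standard), (Premium, Premium).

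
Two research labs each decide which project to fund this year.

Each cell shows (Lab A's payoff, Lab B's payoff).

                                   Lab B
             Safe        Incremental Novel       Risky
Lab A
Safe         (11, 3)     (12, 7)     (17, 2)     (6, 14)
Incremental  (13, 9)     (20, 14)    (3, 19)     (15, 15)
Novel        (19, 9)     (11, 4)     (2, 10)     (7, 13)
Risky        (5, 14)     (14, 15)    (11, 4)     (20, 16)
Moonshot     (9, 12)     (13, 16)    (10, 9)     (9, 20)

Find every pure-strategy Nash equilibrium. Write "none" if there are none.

Lab A against Safe: payoffs 11, 13, 19, 5, 9 → best response Novel.
Lab A against Incremental: payoffs 12, 20, 11, 14, 13 → best response Incremental.
Lab A against Novel: payoffs 17, 3, 2, 11, 10 → best response Safe.
Lab A against Risky: payoffs 6, 15, 7, 20, 9 → best response Risky.
Lab B against Safe: payoffs 3, 7, 2, 14 → best response Risky.
Lab B against Incremental: payoffs 9, 14, 19, 15 → best response Novel.
Lab B against Novel: payoffs 9, 4, 10, 13 → best response Risky.
Lab B against Risky: payoffs 14, 15, 4, 16 → best response Risky.
Lab B against Moonshot: payoffs 12, 16, 9, 20 → best response Risky.
Mutual best responses: (Risky, Risky).

(Risky, Risky)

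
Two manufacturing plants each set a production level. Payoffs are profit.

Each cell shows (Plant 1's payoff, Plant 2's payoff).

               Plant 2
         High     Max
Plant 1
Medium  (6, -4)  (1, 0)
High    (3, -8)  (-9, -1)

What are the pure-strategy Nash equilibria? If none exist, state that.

(Medium, Max)

For each player, find the best response to each opponent profile; mutual best responses are the pure NE.
Plant 1 against High: payoffs 6, 3 → best response Medium.
Plant 1 against Max: payoffs 1, -9 → best response Medium.
Plant 2 against Medium: payoffs -4, 0 → best response Max.
Plant 2 against High: payoffs -8, -1 → best response Max.
Mutual best responses: (Medium, Max).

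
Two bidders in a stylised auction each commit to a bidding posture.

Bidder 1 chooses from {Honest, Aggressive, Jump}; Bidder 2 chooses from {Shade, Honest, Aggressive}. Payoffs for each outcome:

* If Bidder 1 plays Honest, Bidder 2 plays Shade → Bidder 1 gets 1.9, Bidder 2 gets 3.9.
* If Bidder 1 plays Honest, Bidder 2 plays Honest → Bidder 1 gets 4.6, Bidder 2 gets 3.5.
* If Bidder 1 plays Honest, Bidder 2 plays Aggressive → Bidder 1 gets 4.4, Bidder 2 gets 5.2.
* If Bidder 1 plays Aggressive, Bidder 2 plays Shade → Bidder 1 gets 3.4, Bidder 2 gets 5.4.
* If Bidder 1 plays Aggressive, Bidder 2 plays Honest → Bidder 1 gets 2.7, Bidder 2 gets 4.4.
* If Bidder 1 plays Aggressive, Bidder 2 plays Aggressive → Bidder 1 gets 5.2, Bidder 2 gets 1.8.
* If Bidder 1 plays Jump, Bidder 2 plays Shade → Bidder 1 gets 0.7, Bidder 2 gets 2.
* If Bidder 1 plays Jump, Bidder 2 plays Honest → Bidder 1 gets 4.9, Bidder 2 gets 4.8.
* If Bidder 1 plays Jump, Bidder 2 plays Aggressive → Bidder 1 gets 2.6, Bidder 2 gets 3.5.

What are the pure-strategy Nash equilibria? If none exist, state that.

Check each profile: it is a Nash equilibrium iff no player can strictly gain by switching unilaterally.
(Honest, Shade): Bidder 1 can switch to Aggressive (1.9 → 3.4). Not NE.
(Honest, Honest): Bidder 1 can switch to Jump (4.6 → 4.9). Not NE.
(Honest, Aggressive): Bidder 1 can switch to Aggressive (4.4 → 5.2). Not NE.
(Aggressive, Shade): Bidder 1 gets 3.4, best alternative 1.9; Bidder 2 gets 5.4, best alternative 4.4. No profitable deviation — NE.
(Aggressive, Honest): Bidder 1 can switch to Honest (2.7 → 4.6). Not NE.
(Aggressive, Aggressive): Bidder 2 can switch to Shade (1.8 → 5.4). Not NE.
(Jump, Shade): Bidder 1 can switch to Honest (0.7 → 1.9). Not NE.
(Jump, Honest): Bidder 1 gets 4.9, best alternative 4.6; Bidder 2 gets 4.8, best alternative 3.5. No profitable deviation — NE.
(Jump, Aggressive): Bidder 1 can switch to Honest (2.6 → 4.4). Not NE.

(Aggressive, Shade), (Jump, Honest)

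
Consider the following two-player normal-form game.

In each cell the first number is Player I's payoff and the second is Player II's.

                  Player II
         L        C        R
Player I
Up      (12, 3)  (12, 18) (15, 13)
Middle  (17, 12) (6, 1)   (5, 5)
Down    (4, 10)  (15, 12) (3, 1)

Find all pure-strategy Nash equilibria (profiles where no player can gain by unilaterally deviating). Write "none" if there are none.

Pure-strategy Nash equilibria: (Middle, L) and (Down, C)

Player I against L: payoffs 12, 17, 4 → best response Middle.
Player I against C: payoffs 12, 6, 15 → best response Down.
Player I against R: payoffs 15, 5, 3 → best response Up.
Player II against Up: payoffs 3, 18, 13 → best response C.
Player II against Middle: payoffs 12, 1, 5 → best response L.
Player II against Down: payoffs 10, 12, 1 → best response C.
Mutual best responses: (Middle, L); (Down, C).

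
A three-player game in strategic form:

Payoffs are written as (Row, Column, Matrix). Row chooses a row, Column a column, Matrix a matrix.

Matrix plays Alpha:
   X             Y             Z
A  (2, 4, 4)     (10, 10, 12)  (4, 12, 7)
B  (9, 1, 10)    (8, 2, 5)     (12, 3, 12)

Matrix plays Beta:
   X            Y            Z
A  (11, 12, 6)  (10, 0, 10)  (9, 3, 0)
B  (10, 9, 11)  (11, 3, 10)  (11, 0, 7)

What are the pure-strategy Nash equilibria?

(A, X, Beta); (B, Z, Alpha)

(A, X, Alpha): Row can switch to B (2 → 9). Not NE.
(A, X, Beta): Row gets 11, best alternative 10; Column gets 12, best alternative 3; Matrix gets 6, best alternative 4. No profitable deviation — NE.
(A, Y, Alpha): Column can switch to Z (10 → 12). Not NE.
(A, Y, Beta): Row can switch to B (10 → 11). Not NE.
(A, Z, Alpha): Row can switch to B (4 → 12). Not NE.
(A, Z, Beta): Row can switch to B (9 → 11). Not NE.
(B, X, Alpha): Column can switch to Y (1 → 2). Not NE.
(B, X, Beta): Row can switch to A (10 → 11). Not NE.
(B, Y, Alpha): Row can switch to A (8 → 10). Not NE.
(B, Z, Alpha): Row gets 12, best alternative 4; Column gets 3, best alternative 2; Matrix gets 12, best alternative 7. No profitable deviation — NE.
(The remaining 2 profiles each have a profitable deviation by the same check.)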